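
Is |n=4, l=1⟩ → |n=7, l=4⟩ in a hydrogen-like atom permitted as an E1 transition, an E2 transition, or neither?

Δl = 4 − 1 = +3; l_i + l_f = 5.
E1 (Δl = ±1): not satisfied.
E2 (Δl = 0,±2, l_i+l_f ≥ 2): not satisfied.

neither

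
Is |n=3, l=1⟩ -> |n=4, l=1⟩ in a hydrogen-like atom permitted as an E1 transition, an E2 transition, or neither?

Δl = 1 − 1 = +0; l_i + l_f = 2.
E1 (Δl = ±1): not satisfied.
E2 (Δl = 0,±2, l_i+l_f ≥ 2): satisfied.

E2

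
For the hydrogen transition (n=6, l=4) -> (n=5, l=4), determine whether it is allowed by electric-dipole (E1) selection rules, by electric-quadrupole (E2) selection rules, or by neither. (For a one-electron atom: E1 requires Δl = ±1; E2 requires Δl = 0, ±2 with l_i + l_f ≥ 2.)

E2

Δl = 4 − 4 = +0; l_i + l_f = 8.
E1 (Δl = ±1): not satisfied.
E2 (Δl = 0,±2, l_i+l_f ≥ 2): satisfied.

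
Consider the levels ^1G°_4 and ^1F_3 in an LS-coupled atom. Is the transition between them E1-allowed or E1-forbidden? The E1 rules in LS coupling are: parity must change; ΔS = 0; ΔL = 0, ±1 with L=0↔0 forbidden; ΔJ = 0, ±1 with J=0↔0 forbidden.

allowed

Reading off the term symbols: S 0→0, L 4→3, J 4→3, parity odd→even.
ΔJ = 0, ±1 (not J=0↔0): J: 4 → 3, ΔJ = -1 — satisfied.
Parity must change: odd → even — satisfied.
ΔL = 0, ±1 (not L=0↔0): L: 4 → 3, ΔL = -1 — satisfied.
ΔS = 0: S: 0 → 0 — satisfied.
All four E1 rules are satisfied.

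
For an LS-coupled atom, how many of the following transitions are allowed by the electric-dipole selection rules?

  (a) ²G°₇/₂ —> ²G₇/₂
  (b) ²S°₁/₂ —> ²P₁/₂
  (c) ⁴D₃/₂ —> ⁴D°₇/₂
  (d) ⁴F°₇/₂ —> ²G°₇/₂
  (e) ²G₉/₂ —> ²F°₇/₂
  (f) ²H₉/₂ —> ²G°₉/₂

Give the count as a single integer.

4

(a) allowed
(b) allowed
(c) forbidden (ΔJ fails)
(d) forbidden (parity, ΔS fail)
(e) allowed
(f) allowed
Total allowed: 4 of 6.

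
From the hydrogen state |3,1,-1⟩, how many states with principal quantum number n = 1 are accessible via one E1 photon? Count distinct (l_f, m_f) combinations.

E1 requires Δl = ±1, so l_f ∈ {0, 2}; with 0 ≤ l_f ≤ n_f−1 = 0, the allowed l_f values are {0}.
For l_f = 0: m_f ∈ {m_i−1, m_i, m_i+1} ∩ [−0, 0] = {0} → 1 state.
Total: 1.

1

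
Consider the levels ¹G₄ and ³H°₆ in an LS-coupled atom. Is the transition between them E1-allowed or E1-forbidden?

forbidden

Reading off the term symbols: S 0→1, L 4→5, J 4→6, parity even→odd.
ΔL = 0, ±1 (not L=0↔0): L: 4 → 5, ΔL = +1 — ✓.
ΔJ = 0, ±1 (not J=0↔0): J: 4 → 6, ΔJ = +2 — ✗.
Parity must change: even → odd — ✓.
ΔS = 0: S: 0 → 1 — ✗.
Rule(s) violated: ΔS, ΔJ.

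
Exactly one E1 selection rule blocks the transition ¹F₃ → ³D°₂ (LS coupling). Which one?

the ΔS = 0 rule

Reading off the term symbols: S 0→1, L 3→2, J 3→2, parity even→odd.
ΔJ = 0, ±1 (not J=0↔0): J: 3 → 2, ΔJ = -1 — passes.
ΔL = 0, ±1 (not L=0↔0): L: 3 → 2, ΔL = -1 — passes.
ΔS = 0: S: 0 → 1 — fails.
Parity must change: even → odd — passes.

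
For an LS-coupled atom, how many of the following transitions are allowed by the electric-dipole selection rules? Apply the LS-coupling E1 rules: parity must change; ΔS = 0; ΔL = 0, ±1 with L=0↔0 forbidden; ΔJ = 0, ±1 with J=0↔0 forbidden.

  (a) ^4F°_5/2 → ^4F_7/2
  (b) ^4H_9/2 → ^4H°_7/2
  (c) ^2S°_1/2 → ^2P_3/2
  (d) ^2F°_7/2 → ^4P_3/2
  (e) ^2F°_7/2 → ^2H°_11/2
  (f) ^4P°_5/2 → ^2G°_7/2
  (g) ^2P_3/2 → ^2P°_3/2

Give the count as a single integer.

4

(a) allowed
(b) allowed
(c) allowed
(d) forbidden (ΔS, ΔL, ΔJ fail)
(e) forbidden (parity, ΔL, ΔJ fail)
(f) forbidden (parity, ΔS, ΔL fail)
(g) allowed
Total allowed: 4 of 7.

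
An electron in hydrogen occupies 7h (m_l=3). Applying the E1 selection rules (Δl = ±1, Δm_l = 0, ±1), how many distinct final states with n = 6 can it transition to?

E1 requires Δl = ±1, so l_f ∈ {4, 6}; with 0 ≤ l_f ≤ n_f−1 = 5, the allowed l_f values are {4}.
For l_f = 4: m_f ∈ {m_i−1, m_i, m_i+1} ∩ [−4, 4] = {2, 3, 4} → 3 states.
Total: 3.

3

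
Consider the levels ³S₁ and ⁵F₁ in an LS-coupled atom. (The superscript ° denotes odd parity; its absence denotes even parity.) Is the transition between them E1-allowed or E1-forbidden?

forbidden

Reading off the term symbols: S 1→2, L 0→3, J 1→1, parity even→even.
ΔJ = 0, ±1 (not J=0↔0): J: 1 → 1, ΔJ = +0 — satisfied.
ΔL = 0, ±1 (not L=0↔0): L: 0 → 3, ΔL = +3 — violated.
Parity must change: even → even — violated.
ΔS = 0: S: 1 → 2 — violated.
Rule(s) violated: parity, ΔS, ΔL.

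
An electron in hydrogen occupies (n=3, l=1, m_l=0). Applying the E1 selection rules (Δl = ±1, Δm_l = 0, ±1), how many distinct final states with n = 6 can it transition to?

E1 requires Δl = ±1, so l_f ∈ {0, 2}; with 0 ≤ l_f ≤ n_f−1 = 5, the allowed l_f values are {0, 2}.
For l_f = 0: m_f ∈ {m_i−1, m_i, m_i+1} ∩ [−0, 0] = {0} → 1 state.
For l_f = 2: m_f ∈ {m_i−1, m_i, m_i+1} ∩ [−2, 2] = {-1, 0, 1} → 3 states.
Total: 4.

4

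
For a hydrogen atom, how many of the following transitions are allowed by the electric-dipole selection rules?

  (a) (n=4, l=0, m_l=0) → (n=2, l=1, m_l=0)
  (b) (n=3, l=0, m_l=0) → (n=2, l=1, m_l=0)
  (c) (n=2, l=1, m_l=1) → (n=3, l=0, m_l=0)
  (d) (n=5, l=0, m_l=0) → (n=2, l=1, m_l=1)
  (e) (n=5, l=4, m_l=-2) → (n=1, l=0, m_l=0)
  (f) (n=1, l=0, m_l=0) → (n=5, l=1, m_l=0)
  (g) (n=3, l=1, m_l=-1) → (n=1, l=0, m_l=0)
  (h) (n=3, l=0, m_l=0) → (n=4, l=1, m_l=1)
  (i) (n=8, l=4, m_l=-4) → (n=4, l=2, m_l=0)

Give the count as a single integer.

(a) allowed
(b) allowed
(c) allowed
(d) allowed
(e) forbidden — Δl = -4 (E1 requires Δl = ±1); Δm_l = +2 (E1 requires Δm_l = 0, ±1)
(f) allowed
(g) allowed
(h) allowed
(i) forbidden — Δl = -2 (E1 requires Δl = ±1); Δm_l = +4 (E1 requires Δm_l = 0, ±1)
Total allowed: 7 of 9.

7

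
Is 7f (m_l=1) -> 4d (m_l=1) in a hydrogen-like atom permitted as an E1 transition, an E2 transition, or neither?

E1

Δl = 2 − 3 = -1; l_i + l_f = 5.
Δm_l = +0.
E1 (Δl = ±1, |Δm_l| ≤ 1): satisfied.
E2 (Δl = 0,±2, l_i+l_f ≥ 2, |Δm_l| ≤ 2): not satisfied.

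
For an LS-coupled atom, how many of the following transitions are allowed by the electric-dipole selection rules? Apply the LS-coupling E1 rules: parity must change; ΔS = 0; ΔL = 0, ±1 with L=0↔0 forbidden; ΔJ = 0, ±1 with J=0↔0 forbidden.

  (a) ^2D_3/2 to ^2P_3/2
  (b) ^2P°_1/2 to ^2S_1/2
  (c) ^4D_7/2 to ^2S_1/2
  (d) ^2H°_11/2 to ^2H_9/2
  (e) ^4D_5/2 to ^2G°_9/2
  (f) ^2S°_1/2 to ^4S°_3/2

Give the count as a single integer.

(a) forbidden (parity fails)
(b) allowed
(c) forbidden (parity, ΔS, ΔL, ΔJ fail)
(d) allowed
(e) forbidden (ΔS, ΔL, ΔJ fail)
(f) forbidden (parity, ΔS, ΔL fail)
Total allowed: 2 of 6.

2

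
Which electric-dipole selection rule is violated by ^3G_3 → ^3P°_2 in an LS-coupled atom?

ΔL = 0, ±1 (not L=0↔0): L: 4 → 1, ΔL = -3 — ✗.
ΔJ = 0, ±1 (not J=0↔0): J: 3 → 2, ΔJ = -1 — ✓.
ΔS = 0: S: 1 → 1 — ✓.
Parity must change: even → odd — ✓.

the ΔL = 0, ±1 rule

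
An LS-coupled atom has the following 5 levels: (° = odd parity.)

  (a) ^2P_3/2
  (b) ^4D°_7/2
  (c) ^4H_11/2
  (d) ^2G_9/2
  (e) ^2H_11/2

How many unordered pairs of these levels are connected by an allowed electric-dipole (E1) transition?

0

(a)–(b): forbidden (ΔS, ΔJ).
(a)–(c): forbidden (parity, ΔS, ΔL, ΔJ).
(a)–(d): forbidden (parity, ΔL, ΔJ).
(a)–(e): forbidden (parity, ΔL, ΔJ).
(b)–(c): forbidden (ΔL, ΔJ).
(b)–(d): forbidden (ΔS, ΔL).
(b)–(e): forbidden (ΔS, ΔL, ΔJ).
(c)–(d): forbidden (parity, ΔS).
(c)–(e): forbidden (parity, ΔS).
(d)–(e): forbidden (parity).
Allowed pairs: 0 of 10.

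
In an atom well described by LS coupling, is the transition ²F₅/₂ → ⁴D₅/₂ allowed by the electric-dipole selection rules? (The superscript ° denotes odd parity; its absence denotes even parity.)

Parity must change: even → even — violated.
ΔS = 0: S: 1/2 → 3/2 — violated.
ΔL = 0, ±1 (not L=0↔0): L: 3 → 2, ΔL = -1 — satisfied.
ΔJ = 0, ±1 (not J=0↔0): J: 5/2 → 5/2, ΔJ = +0 — satisfied.
Rule(s) violated: parity, ΔS.

forbidden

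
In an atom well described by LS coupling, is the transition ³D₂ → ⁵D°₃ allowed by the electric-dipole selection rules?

Reading off the term symbols: S 1→2, L 2→2, J 2→3, parity even→odd.
Parity must change: even → odd — passes.
ΔS = 0: S: 1 → 2 — fails.
ΔL = 0, ±1 (not L=0↔0): L: 2 → 2, ΔL = +0 — passes.
ΔJ = 0, ±1 (not J=0↔0): J: 2 → 3, ΔJ = +1 — passes.
Rule(s) violated: ΔS.

forbidden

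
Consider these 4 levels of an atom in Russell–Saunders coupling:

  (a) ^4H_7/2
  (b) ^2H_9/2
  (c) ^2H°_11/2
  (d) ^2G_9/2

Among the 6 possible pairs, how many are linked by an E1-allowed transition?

2

(a)–(b): forbidden (parity, ΔS).
(a)–(c): forbidden (ΔS, ΔJ).
(a)–(d): forbidden (parity, ΔS).
(b)–(c): allowed.
(b)–(d): forbidden (parity).
(c)–(d): allowed.
Allowed pairs: 2 of 6.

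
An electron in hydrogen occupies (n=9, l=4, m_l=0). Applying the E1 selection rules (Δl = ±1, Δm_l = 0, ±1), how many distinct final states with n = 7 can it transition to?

E1 requires Δl = ±1, so l_f ∈ {3, 5}; with 0 ≤ l_f ≤ n_f−1 = 6, the allowed l_f values are {3, 5}.
For l_f = 3: m_f ∈ {m_i−1, m_i, m_i+1} ∩ [−3, 3] = {-1, 0, 1} → 3 states.
For l_f = 5: m_f ∈ {m_i−1, m_i, m_i+1} ∩ [−5, 5] = {-1, 0, 1} → 3 states.
Total: 6.

6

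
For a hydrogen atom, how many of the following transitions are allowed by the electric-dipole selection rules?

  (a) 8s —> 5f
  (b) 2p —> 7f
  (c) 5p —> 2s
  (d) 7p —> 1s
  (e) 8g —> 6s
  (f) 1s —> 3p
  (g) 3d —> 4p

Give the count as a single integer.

4

(a) forbidden — Δl = +3 (E1 requires Δl = ±1)
(b) forbidden — Δl = +2 (E1 requires Δl = ±1)
(c) allowed
(d) allowed
(e) forbidden — Δl = -4 (E1 requires Δl = ±1)
(f) allowed
(g) allowed
Total allowed: 4 of 7.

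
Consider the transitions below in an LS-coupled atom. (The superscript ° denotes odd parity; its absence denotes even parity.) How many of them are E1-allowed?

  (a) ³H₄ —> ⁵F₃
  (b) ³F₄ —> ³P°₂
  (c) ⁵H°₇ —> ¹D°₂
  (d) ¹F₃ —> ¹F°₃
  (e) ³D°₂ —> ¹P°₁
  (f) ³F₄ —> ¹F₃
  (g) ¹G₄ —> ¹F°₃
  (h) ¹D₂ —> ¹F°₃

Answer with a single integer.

3

(a) forbidden (parity, ΔS, ΔL fail)
(b) forbidden (ΔL, ΔJ fail)
(c) forbidden (parity, ΔS, ΔL, ΔJ fail)
(d) allowed
(e) forbidden (parity, ΔS fail)
(f) forbidden (parity, ΔS fail)
(g) allowed
(h) allowed
Total allowed: 3 of 8.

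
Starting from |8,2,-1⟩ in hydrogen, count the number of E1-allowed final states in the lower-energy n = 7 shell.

5

E1 requires Δl = ±1, so l_f ∈ {1, 3}; with 0 ≤ l_f ≤ n_f−1 = 6, the allowed l_f values are {1, 3}.
For l_f = 1: m_f ∈ {m_i−1, m_i, m_i+1} ∩ [−1, 1] = {-1, 0} → 2 states.
For l_f = 3: m_f ∈ {m_i−1, m_i, m_i+1} ∩ [−3, 3] = {-2, -1, 0} → 3 states.
Total: 5.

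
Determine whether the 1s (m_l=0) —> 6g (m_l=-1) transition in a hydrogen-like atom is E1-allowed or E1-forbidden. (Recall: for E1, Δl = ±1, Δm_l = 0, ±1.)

forbidden

l: 0 → 4 (Δl = +4). Δl = ±1 fails.
Δm_l = -1 − (0) = -1. E1 requires Δm_l = 0, ±1: ok.
The transition is electric-dipole forbidden.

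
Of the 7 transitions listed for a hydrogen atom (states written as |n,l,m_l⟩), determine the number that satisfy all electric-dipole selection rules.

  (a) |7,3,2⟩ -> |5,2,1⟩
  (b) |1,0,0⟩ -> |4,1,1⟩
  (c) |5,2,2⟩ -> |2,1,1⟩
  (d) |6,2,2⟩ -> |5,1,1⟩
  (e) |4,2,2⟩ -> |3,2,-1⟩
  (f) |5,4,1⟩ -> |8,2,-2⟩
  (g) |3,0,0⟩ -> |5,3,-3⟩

(a) allowed
(b) allowed
(c) allowed
(d) allowed
(e) forbidden — Δl = +0 (E1 requires Δl = ±1); Δm_l = -3 (E1 requires Δm_l = 0, ±1)
(f) forbidden — Δl = -2 (E1 requires Δl = ±1); Δm_l = -3 (E1 requires Δm_l = 0, ±1)
(g) forbidden — Δl = +3 (E1 requires Δl = ±1); Δm_l = -3 (E1 requires Δm_l = 0, ±1)
Total allowed: 4 of 7.

4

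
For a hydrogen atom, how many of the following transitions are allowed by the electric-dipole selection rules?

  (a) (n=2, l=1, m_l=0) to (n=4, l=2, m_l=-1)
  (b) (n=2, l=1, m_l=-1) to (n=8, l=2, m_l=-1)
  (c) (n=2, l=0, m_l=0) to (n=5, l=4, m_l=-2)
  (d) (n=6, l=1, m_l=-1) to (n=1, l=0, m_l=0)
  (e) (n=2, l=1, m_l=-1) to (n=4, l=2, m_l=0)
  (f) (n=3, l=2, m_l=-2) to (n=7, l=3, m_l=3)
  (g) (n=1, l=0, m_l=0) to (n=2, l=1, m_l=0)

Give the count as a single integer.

5

(a) allowed
(b) allowed
(c) forbidden — Δl = +4 (E1 requires Δl = ±1); Δm_l = -2 (E1 requires Δm_l = 0, ±1)
(d) allowed
(e) allowed
(f) forbidden — Δm_l = +5 (E1 requires Δm_l = 0, ±1)
(g) allowed
Total allowed: 5 of 7.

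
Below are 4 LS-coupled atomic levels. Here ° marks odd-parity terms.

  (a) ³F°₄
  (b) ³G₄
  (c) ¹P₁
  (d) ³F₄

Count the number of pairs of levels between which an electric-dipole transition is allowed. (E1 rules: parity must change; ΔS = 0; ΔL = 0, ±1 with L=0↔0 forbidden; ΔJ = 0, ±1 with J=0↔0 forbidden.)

2

(a)–(b): allowed.
(a)–(c): forbidden (ΔS, ΔL, ΔJ).
(a)–(d): allowed.
(b)–(c): forbidden (parity, ΔS, ΔL, ΔJ).
(b)–(d): forbidden (parity).
(c)–(d): forbidden (parity, ΔS, ΔL, ΔJ).
Allowed pairs: 2 of 6.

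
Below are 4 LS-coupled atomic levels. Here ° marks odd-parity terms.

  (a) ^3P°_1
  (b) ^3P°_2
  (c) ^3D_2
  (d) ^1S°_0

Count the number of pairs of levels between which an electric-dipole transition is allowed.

(a)–(b): forbidden (parity).
(a)–(c): allowed.
(a)–(d): forbidden (parity, ΔS).
(b)–(c): allowed.
(b)–(d): forbidden (parity, ΔS, ΔJ).
(c)–(d): forbidden (ΔS, ΔL, ΔJ).
Allowed pairs: 2 of 6.

2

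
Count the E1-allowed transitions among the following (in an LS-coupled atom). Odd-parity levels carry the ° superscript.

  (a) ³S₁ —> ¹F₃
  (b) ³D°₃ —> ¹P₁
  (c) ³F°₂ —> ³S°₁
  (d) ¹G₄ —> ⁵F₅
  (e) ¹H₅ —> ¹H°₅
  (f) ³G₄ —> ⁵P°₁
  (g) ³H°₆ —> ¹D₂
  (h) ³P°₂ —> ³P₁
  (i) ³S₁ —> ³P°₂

(a) forbidden (parity, ΔS, ΔL, ΔJ fail)
(b) forbidden (ΔS, ΔJ fail)
(c) forbidden (parity, ΔL fail)
(d) forbidden (parity, ΔS fail)
(e) allowed
(f) forbidden (ΔS, ΔL, ΔJ fail)
(g) forbidden (ΔS, ΔL, ΔJ fail)
(h) allowed
(i) allowed
Total allowed: 3 of 9.

3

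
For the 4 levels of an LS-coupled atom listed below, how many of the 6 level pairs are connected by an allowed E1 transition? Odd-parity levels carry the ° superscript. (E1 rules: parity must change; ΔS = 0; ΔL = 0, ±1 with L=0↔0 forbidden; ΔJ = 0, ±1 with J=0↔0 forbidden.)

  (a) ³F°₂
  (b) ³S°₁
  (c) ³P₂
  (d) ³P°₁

2

(a)–(b): forbidden (parity, ΔL).
(a)–(c): forbidden (ΔL).
(a)–(d): forbidden (parity, ΔL).
(b)–(c): allowed.
(b)–(d): forbidden (parity).
(c)–(d): allowed.
Allowed pairs: 2 of 6.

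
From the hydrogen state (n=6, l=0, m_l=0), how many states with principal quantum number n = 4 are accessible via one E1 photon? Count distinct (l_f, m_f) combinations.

3

E1 requires Δl = ±1, so l_f ∈ {-1, 1}; with 0 ≤ l_f ≤ n_f−1 = 3, the allowed l_f values are {1}.
For l_f = 1: m_f ∈ {m_i−1, m_i, m_i+1} ∩ [−1, 1] = {-1, 0, 1} → 3 states.
Total: 3.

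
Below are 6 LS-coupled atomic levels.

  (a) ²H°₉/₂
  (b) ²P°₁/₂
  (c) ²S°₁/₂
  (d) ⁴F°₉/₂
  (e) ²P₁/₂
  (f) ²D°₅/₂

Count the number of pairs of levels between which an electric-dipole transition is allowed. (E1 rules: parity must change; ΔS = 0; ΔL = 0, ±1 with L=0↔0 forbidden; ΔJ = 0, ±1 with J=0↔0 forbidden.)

(a)–(b): forbidden (parity, ΔL, ΔJ).
(a)–(c): forbidden (parity, ΔL, ΔJ).
(a)–(d): forbidden (parity, ΔS, ΔL).
(a)–(e): forbidden (ΔL, ΔJ).
(a)–(f): forbidden (parity, ΔL, ΔJ).
(b)–(c): forbidden (parity).
(b)–(d): forbidden (parity, ΔS, ΔL, ΔJ).
(b)–(e): allowed.
(b)–(f): forbidden (parity, ΔJ).
(c)–(d): forbidden (parity, ΔS, ΔL, ΔJ).
(c)–(e): allowed.
(c)–(f): forbidden (parity, ΔL, ΔJ).
(d)–(e): forbidden (ΔS, ΔL, ΔJ).
(d)–(f): forbidden (parity, ΔS, ΔJ).
(e)–(f): forbidden (ΔJ).
Allowed pairs: 2 of 15.

2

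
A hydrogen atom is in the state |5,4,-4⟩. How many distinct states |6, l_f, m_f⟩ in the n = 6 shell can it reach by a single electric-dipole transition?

4

E1 requires Δl = ±1, so l_f ∈ {3, 5}; with 0 ≤ l_f ≤ n_f−1 = 5, the allowed l_f values are {3, 5}.
For l_f = 3: m_f ∈ {m_i−1, m_i, m_i+1} ∩ [−3, 3] = {-3} → 1 state.
For l_f = 5: m_f ∈ {m_i−1, m_i, m_i+1} ∩ [−5, 5] = {-5, -4, -3} → 3 states.
Total: 4.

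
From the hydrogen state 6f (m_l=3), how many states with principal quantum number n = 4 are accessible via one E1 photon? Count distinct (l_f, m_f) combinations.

1

E1 requires Δl = ±1, so l_f ∈ {2, 4}; with 0 ≤ l_f ≤ n_f−1 = 3, the allowed l_f values are {2}.
For l_f = 2: m_f ∈ {m_i−1, m_i, m_i+1} ∩ [−2, 2] = {2} → 1 state.
Total: 1.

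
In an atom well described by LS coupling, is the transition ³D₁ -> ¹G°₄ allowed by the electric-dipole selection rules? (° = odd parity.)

forbidden

Initial level: S=1, L=2, J=1, parity even. Final level: S=0, L=4, J=4, parity odd.
ΔS = 0: S: 1 → 0 — ✗.
ΔL = 0, ±1 (not L=0↔0): L: 2 → 4, ΔL = +2 — ✗.
Parity must change: even → odd — ✓.
ΔJ = 0, ±1 (not J=0↔0): J: 1 → 4, ΔJ = +3 — ✗.
Rule(s) violated: ΔS, ΔL, ΔJ.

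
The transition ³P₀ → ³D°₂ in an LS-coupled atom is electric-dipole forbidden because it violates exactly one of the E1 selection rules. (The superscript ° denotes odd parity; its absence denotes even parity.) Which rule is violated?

the ΔJ = 0, ±1 rule

Reading off the term symbols: S 1→1, L 1→2, J 0→2, parity even→odd.
Parity must change: even → odd — ok.
ΔL = 0, ±1 (not L=0↔0): L: 1 → 2, ΔL = +1 — ok.
ΔJ = 0, ±1 (not J=0↔0): J: 0 → 2, ΔJ = +2 — fails.
ΔS = 0: S: 1 → 1 — ok.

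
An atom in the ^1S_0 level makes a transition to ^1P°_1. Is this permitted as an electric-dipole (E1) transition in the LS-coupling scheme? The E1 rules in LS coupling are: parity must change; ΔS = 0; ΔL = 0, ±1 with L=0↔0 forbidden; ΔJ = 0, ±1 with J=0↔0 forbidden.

allowed

Initial level: S=0, L=0, J=0, parity even. Final level: S=0, L=1, J=1, parity odd.
Parity must change: even → odd — passes.
ΔS = 0: S: 0 → 0 — passes.
ΔL = 0, ±1 (not L=0↔0): L: 0 → 1, ΔL = +1 — passes.
ΔJ = 0, ±1 (not J=0↔0): J: 0 → 1, ΔJ = +1 — passes.
All four E1 rules are satisfied.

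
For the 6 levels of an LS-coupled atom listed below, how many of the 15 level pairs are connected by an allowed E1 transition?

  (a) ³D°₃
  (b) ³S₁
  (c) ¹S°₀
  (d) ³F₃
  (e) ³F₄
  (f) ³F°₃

4

(a)–(b): forbidden (ΔL, ΔJ).
(a)–(c): forbidden (parity, ΔS, ΔL, ΔJ).
(a)–(d): allowed.
(a)–(e): allowed.
(a)–(f): forbidden (parity).
(b)–(c): forbidden (ΔS, ΔL).
(b)–(d): forbidden (parity, ΔL, ΔJ).
(b)–(e): forbidden (parity, ΔL, ΔJ).
(b)–(f): forbidden (ΔL, ΔJ).
(c)–(d): forbidden (ΔS, ΔL, ΔJ).
(c)–(e): forbidden (ΔS, ΔL, ΔJ).
(c)–(f): forbidden (parity, ΔS, ΔL, ΔJ).
(d)–(e): forbidden (parity).
(d)–(f): allowed.
(e)–(f): allowed.
Allowed pairs: 4 of 15.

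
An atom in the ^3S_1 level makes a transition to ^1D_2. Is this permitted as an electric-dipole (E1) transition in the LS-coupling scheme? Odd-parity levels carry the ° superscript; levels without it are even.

Parity must change: even → even — ✗.
ΔJ = 0, ±1 (not J=0↔0): J: 1 → 2, ΔJ = +1 — ✓.
ΔS = 0: S: 1 → 0 — ✗.
ΔL = 0, ±1 (not L=0↔0): L: 0 → 2, ΔL = +2 — ✗.
Rule(s) violated: parity, ΔS, ΔL.

forbidden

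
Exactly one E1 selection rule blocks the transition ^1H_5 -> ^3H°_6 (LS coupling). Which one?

the ΔS = 0 rule

Reading off the term symbols: S 0→1, L 5→5, J 5→6, parity even→odd.
Parity must change: even → odd — ok.
ΔS = 0: S: 0 → 1 — fails.
ΔL = 0, ±1 (not L=0↔0): L: 5 → 5, ΔL = +0 — ok.
ΔJ = 0, ±1 (not J=0↔0): J: 5 → 6, ΔJ = +1 — ok.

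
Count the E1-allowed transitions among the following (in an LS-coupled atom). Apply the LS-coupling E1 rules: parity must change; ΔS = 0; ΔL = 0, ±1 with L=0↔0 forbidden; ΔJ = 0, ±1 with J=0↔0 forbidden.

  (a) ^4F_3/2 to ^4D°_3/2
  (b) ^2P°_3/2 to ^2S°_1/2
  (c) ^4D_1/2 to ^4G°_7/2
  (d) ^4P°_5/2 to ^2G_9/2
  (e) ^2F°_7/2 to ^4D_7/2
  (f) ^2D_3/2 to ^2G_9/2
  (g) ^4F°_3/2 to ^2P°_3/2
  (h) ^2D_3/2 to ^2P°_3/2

2

(a) allowed
(b) forbidden (parity fails)
(c) forbidden (ΔL, ΔJ fail)
(d) forbidden (ΔS, ΔL, ΔJ fail)
(e) forbidden (ΔS fails)
(f) forbidden (parity, ΔL, ΔJ fail)
(g) forbidden (parity, ΔS, ΔL fail)
(h) allowed
Total allowed: 2 of 8.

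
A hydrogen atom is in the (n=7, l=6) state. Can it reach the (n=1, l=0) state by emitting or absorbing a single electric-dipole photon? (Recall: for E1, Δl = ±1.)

forbidden

Δl = 0 − 6 = -6; the E1 rule Δl = ±1 is ✗.
The transition is electric-dipole forbidden.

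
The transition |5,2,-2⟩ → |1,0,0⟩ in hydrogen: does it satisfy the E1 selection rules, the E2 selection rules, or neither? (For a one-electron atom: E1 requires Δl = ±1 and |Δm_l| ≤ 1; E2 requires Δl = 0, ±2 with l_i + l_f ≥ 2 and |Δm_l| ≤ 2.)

Δl = 0 − 2 = -2; l_i + l_f = 2.
Δm_l = +2.
E1 (Δl = ±1, |Δm_l| ≤ 1): not satisfied.
E2 (Δl = 0,±2, l_i+l_f ≥ 2, |Δm_l| ≤ 2): satisfied.

E2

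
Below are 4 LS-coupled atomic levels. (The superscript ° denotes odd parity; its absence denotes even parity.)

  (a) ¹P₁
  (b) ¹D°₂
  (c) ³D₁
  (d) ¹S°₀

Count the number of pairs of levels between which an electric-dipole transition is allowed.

(a)–(b): allowed.
(a)–(c): forbidden (parity, ΔS).
(a)–(d): allowed.
(b)–(c): forbidden (ΔS).
(b)–(d): forbidden (parity, ΔL, ΔJ).
(c)–(d): forbidden (ΔS, ΔL).
Allowed pairs: 2 of 6.

2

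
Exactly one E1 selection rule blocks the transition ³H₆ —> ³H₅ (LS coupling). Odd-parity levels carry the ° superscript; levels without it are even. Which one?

Reading off the term symbols: S 1→1, L 5→5, J 6→5, parity even→even.
Parity must change: even → even — fails.
ΔS = 0: S: 1 → 1 — ok.
ΔL = 0, ±1 (not L=0↔0): L: 5 → 5, ΔL = +0 — ok.
ΔJ = 0, ±1 (not J=0↔0): J: 6 → 5, ΔJ = -1 — ok.

parity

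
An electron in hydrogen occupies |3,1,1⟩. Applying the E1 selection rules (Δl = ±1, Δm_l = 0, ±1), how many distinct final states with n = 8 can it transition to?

E1 requires Δl = ±1, so l_f ∈ {0, 2}; with 0 ≤ l_f ≤ n_f−1 = 7, the allowed l_f values are {0, 2}.
For l_f = 0: m_f ∈ {m_i−1, m_i, m_i+1} ∩ [−0, 0] = {0} → 1 state.
For l_f = 2: m_f ∈ {m_i−1, m_i, m_i+1} ∩ [−2, 2] = {0, 1, 2} → 3 states.
Total: 4.

4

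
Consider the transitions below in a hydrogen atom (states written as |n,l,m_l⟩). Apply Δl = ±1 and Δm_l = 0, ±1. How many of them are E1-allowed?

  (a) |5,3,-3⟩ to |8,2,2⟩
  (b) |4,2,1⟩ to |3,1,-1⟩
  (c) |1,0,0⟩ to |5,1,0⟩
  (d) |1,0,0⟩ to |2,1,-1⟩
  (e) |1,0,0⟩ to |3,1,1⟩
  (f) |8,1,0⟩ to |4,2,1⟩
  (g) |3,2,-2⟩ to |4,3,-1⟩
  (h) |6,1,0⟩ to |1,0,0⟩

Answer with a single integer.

6

(a) forbidden — Δm_l = +5 (E1 requires Δm_l = 0, ±1)
(b) forbidden — Δm_l = -2 (E1 requires Δm_l = 0, ±1)
(c) allowed
(d) allowed
(e) allowed
(f) allowed
(g) allowed
(h) allowed
Total allowed: 6 of 8.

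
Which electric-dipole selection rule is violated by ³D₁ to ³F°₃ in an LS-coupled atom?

Initial level: S=1, L=2, J=1, parity even. Final level: S=1, L=3, J=3, parity odd.
Parity must change: even → odd — satisfied.
ΔS = 0: S: 1 → 1 — satisfied.
ΔL = 0, ±1 (not L=0↔0): L: 2 → 3, ΔL = +1 — satisfied.
ΔJ = 0, ±1 (not J=0↔0): J: 1 → 3, ΔJ = +2 — violated.

the ΔJ = 0, ±1 rule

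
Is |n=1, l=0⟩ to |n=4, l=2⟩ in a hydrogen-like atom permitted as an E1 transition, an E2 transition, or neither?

E2

Δl = 2 − 0 = +2; l_i + l_f = 2.
E1 (Δl = ±1): not satisfied.
E2 (Δl = 0,±2, l_i+l_f ≥ 2): satisfied.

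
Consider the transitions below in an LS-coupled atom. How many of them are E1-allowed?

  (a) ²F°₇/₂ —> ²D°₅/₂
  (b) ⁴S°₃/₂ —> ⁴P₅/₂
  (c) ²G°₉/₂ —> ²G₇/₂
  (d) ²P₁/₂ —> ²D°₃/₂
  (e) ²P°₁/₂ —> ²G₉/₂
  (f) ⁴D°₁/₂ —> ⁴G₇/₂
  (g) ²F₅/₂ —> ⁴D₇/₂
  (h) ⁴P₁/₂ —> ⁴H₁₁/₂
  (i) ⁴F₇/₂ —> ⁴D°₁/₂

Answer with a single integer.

(a) forbidden (parity fails)
(b) allowed
(c) allowed
(d) allowed
(e) forbidden (ΔL, ΔJ fail)
(f) forbidden (ΔL, ΔJ fail)
(g) forbidden (parity, ΔS fail)
(h) forbidden (parity, ΔL, ΔJ fail)
(i) forbidden (ΔJ fails)
Total allowed: 3 of 9.

3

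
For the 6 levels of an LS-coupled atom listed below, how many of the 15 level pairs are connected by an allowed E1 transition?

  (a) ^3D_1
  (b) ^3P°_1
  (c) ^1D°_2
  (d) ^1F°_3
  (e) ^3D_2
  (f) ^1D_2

(a)–(b): allowed.
(a)–(c): forbidden (ΔS).
(a)–(d): forbidden (ΔS, ΔJ).
(a)–(e): forbidden (parity).
(a)–(f): forbidden (parity, ΔS).
(b)–(c): forbidden (parity, ΔS).
(b)–(d): forbidden (parity, ΔS, ΔL, ΔJ).
(b)–(e): allowed.
(b)–(f): forbidden (ΔS).
(c)–(d): forbidden (parity).
(c)–(e): forbidden (ΔS).
(c)–(f): allowed.
(d)–(e): forbidden (ΔS).
(d)–(f): allowed.
(e)–(f): forbidden (parity, ΔS).
Allowed pairs: 4 of 15.

4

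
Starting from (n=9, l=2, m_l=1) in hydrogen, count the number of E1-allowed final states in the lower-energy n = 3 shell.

2

E1 requires Δl = ±1, so l_f ∈ {1, 3}; with 0 ≤ l_f ≤ n_f−1 = 2, the allowed l_f values are {1}.
For l_f = 1: m_f ∈ {m_i−1, m_i, m_i+1} ∩ [−1, 1] = {0, 1} → 2 states.
Total: 2.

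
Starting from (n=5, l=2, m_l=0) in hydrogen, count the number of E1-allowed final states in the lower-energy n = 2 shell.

E1 requires Δl = ±1, so l_f ∈ {1, 3}; with 0 ≤ l_f ≤ n_f−1 = 1, the allowed l_f values are {1}.
For l_f = 1: m_f ∈ {m_i−1, m_i, m_i+1} ∩ [−1, 1] = {-1, 0, 1} → 3 states.
Total: 3.

3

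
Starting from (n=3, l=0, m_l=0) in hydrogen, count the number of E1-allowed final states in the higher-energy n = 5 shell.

3

E1 requires Δl = ±1, so l_f ∈ {-1, 1}; with 0 ≤ l_f ≤ n_f−1 = 4, the allowed l_f values are {1}.
For l_f = 1: m_f ∈ {m_i−1, m_i, m_i+1} ∩ [−1, 1] = {-1, 0, 1} → 3 states.
Total: 3.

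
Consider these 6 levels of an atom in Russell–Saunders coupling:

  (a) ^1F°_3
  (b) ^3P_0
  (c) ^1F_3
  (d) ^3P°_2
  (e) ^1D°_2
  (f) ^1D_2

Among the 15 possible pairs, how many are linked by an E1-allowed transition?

(a)–(b): forbidden (ΔS, ΔL, ΔJ).
(a)–(c): allowed.
(a)–(d): forbidden (parity, ΔS, ΔL).
(a)–(e): forbidden (parity).
(a)–(f): allowed.
(b)–(c): forbidden (parity, ΔS, ΔL, ΔJ).
(b)–(d): forbidden (ΔJ).
(b)–(e): forbidden (ΔS, ΔJ).
(b)–(f): forbidden (parity, ΔS, ΔJ).
(c)–(d): forbidden (ΔS, ΔL).
(c)–(e): allowed.
(c)–(f): forbidden (parity).
(d)–(e): forbidden (parity, ΔS).
(d)–(f): forbidden (ΔS).
(e)–(f): allowed.
Allowed pairs: 4 of 15.

4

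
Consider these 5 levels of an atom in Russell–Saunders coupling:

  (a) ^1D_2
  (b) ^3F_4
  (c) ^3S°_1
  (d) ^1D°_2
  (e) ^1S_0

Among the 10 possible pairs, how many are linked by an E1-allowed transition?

1

(a)–(b): forbidden (parity, ΔS, ΔJ).
(a)–(c): forbidden (ΔS, ΔL).
(a)–(d): allowed.
(a)–(e): forbidden (parity, ΔL, ΔJ).
(b)–(c): forbidden (ΔL, ΔJ).
(b)–(d): forbidden (ΔS, ΔJ).
(b)–(e): forbidden (parity, ΔS, ΔL, ΔJ).
(c)–(d): forbidden (parity, ΔS, ΔL).
(c)–(e): forbidden (ΔS, ΔL).
(d)–(e): forbidden (ΔL, ΔJ).
Allowed pairs: 1 of 10.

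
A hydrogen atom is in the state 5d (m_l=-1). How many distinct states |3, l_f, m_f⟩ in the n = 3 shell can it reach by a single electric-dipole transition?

E1 requires Δl = ±1, so l_f ∈ {1, 3}; with 0 ≤ l_f ≤ n_f−1 = 2, the allowed l_f values are {1}.
For l_f = 1: m_f ∈ {m_i−1, m_i, m_i+1} ∩ [−1, 1] = {-1, 0} → 2 states.
Total: 2.

2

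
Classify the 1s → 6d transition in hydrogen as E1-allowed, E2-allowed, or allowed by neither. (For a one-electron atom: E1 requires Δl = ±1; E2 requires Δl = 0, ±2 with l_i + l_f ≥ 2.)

E2

Δl = 2 − 0 = +2; l_i + l_f = 2.
E1 (Δl = ±1): not satisfied.
E2 (Δl = 0,±2, l_i+l_f ≥ 2): satisfied.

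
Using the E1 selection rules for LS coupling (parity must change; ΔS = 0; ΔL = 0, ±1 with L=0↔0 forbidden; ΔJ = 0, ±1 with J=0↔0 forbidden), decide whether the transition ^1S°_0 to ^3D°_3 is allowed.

forbidden

Initial level: S=0, L=0, J=0, parity odd. Final level: S=1, L=2, J=3, parity odd.
Parity must change: odd → odd — violated.
ΔS = 0: S: 0 → 1 — violated.
ΔL = 0, ±1 (not L=0↔0): L: 0 → 2, ΔL = +2 — violated.
ΔJ = 0, ±1 (not J=0↔0): J: 0 → 3, ΔJ = +3 — violated.
Rule(s) violated: parity, ΔS, ΔL, ΔJ.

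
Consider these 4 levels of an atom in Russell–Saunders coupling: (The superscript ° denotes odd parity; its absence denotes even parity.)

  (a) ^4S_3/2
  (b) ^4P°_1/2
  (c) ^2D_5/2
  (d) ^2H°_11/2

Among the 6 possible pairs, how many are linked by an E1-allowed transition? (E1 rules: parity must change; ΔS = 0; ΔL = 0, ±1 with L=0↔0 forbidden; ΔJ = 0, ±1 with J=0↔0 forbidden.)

(a)–(b): allowed.
(a)–(c): forbidden (parity, ΔS, ΔL).
(a)–(d): forbidden (ΔS, ΔL, ΔJ).
(b)–(c): forbidden (ΔS, ΔJ).
(b)–(d): forbidden (parity, ΔS, ΔL, ΔJ).
(c)–(d): forbidden (ΔL, ΔJ).
Allowed pairs: 1 of 6.

1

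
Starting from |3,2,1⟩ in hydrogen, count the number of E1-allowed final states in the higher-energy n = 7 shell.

5

E1 requires Δl = ±1, so l_f ∈ {1, 3}; with 0 ≤ l_f ≤ n_f−1 = 6, the allowed l_f values are {1, 3}.
For l_f = 1: m_f ∈ {m_i−1, m_i, m_i+1} ∩ [−1, 1] = {0, 1} → 2 states.
For l_f = 3: m_f ∈ {m_i−1, m_i, m_i+1} ∩ [−3, 3] = {0, 1, 2} → 3 states.
Total: 5.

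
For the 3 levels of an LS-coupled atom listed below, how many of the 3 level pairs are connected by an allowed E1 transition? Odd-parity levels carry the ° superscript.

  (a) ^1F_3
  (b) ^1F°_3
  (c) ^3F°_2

1

(a)–(b): allowed.
(a)–(c): forbidden (ΔS).
(b)–(c): forbidden (parity, ΔS).
Allowed pairs: 1 of 3.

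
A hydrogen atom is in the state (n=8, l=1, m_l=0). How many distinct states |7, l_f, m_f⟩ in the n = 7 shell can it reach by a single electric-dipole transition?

4

E1 requires Δl = ±1, so l_f ∈ {0, 2}; with 0 ≤ l_f ≤ n_f−1 = 6, the allowed l_f values are {0, 2}.
For l_f = 0: m_f ∈ {m_i−1, m_i, m_i+1} ∩ [−0, 0] = {0} → 1 state.
For l_f = 2: m_f ∈ {m_i−1, m_i, m_i+1} ∩ [−2, 2] = {-1, 0, 1} → 3 states.
Total: 4.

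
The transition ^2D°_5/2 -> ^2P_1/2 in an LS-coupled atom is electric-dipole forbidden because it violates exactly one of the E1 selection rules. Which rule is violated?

Reading off the term symbols: S 1/2→1/2, L 2→1, J 5/2→1/2, parity odd→even.
Parity must change: odd → even — satisfied.
ΔS = 0: S: 1/2 → 1/2 — satisfied.
ΔL = 0, ±1 (not L=0↔0): L: 2 → 1, ΔL = -1 — satisfied.
ΔJ = 0, ±1 (not J=0↔0): J: 5/2 → 1/2, ΔJ = -2 — violated.

the ΔJ = 0, ±1 rule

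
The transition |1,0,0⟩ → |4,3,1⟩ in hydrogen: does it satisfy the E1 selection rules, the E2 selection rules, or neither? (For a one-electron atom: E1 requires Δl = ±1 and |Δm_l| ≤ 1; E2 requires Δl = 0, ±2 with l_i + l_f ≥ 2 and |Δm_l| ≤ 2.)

neither

Δl = 3 − 0 = +3; l_i + l_f = 3.
Δm_l = +1.
E1 (Δl = ±1, |Δm_l| ≤ 1): not satisfied.
E2 (Δl = 0,±2, l_i+l_f ≥ 2, |Δm_l| ≤ 2): not satisfied.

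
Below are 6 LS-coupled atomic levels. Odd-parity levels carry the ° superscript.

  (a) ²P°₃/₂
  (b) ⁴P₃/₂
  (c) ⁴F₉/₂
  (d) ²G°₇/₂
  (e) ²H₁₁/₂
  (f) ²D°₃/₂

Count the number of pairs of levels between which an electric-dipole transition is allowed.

(a)–(b): forbidden (ΔS).
(a)–(c): forbidden (ΔS, ΔL, ΔJ).
(a)–(d): forbidden (parity, ΔL, ΔJ).
(a)–(e): forbidden (ΔL, ΔJ).
(a)–(f): forbidden (parity).
(b)–(c): forbidden (parity, ΔL, ΔJ).
(b)–(d): forbidden (ΔS, ΔL, ΔJ).
(b)–(e): forbidden (parity, ΔS, ΔL, ΔJ).
(b)–(f): forbidden (ΔS).
(c)–(d): forbidden (ΔS).
(c)–(e): forbidden (parity, ΔS, ΔL).
(c)–(f): forbidden (ΔS, ΔJ).
(d)–(e): forbidden (ΔJ).
(d)–(f): forbidden (parity, ΔL, ΔJ).
(e)–(f): forbidden (ΔL, ΔJ).
Allowed pairs: 0 of 15.

0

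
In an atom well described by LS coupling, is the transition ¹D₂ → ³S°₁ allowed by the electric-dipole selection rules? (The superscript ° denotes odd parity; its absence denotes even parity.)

Initial level: S=0, L=2, J=2, parity even. Final level: S=1, L=0, J=1, parity odd.
Parity must change: even → odd — passes.
ΔS = 0: S: 0 → 1 — fails.
ΔL = 0, ±1 (not L=0↔0): L: 2 → 0, ΔL = -2 — fails.
ΔJ = 0, ±1 (not J=0↔0): J: 2 → 1, ΔJ = -1 — passes.
Rule(s) violated: ΔS, ΔL.

forbidden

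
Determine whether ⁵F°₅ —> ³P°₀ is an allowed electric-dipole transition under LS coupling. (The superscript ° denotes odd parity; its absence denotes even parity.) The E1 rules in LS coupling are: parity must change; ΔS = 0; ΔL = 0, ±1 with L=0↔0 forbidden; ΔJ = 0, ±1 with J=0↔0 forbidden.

Initial level: S=2, L=3, J=5, parity odd. Final level: S=1, L=1, J=0, parity odd.
Parity must change: odd → odd — fails.
ΔS = 0: S: 2 → 1 — fails.
ΔL = 0, ±1 (not L=0↔0): L: 3 → 1, ΔL = -2 — fails.
ΔJ = 0, ±1 (not J=0↔0): J: 5 → 0, ΔJ = -5 — fails.
Rule(s) violated: parity, ΔS, ΔL, ΔJ.

forbidden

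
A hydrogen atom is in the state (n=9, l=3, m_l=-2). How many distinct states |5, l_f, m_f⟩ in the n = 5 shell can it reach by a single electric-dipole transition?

E1 requires Δl = ±1, so l_f ∈ {2, 4}; with 0 ≤ l_f ≤ n_f−1 = 4, the allowed l_f values are {2, 4}.
For l_f = 2: m_f ∈ {m_i−1, m_i, m_i+1} ∩ [−2, 2] = {-2, -1} → 2 states.
For l_f = 4: m_f ∈ {m_i−1, m_i, m_i+1} ∩ [−4, 4] = {-3, -2, -1} → 3 states.
Total: 5.

5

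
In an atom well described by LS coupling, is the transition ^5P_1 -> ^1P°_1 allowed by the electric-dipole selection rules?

ΔL = 0, ±1 (not L=0↔0): L: 1 → 1, ΔL = +0 — ✓.
Parity must change: even → odd — ✓.
ΔS = 0: S: 2 → 0 — ✗.
ΔJ = 0, ±1 (not J=0↔0): J: 1 → 1, ΔJ = +0 — ✓.
Rule(s) violated: ΔS.

forbidden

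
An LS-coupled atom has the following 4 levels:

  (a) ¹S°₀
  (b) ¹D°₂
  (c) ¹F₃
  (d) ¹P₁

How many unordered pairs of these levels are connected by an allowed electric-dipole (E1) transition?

(a)–(b): forbidden (parity, ΔL, ΔJ).
(a)–(c): forbidden (ΔL, ΔJ).
(a)–(d): allowed.
(b)–(c): allowed.
(b)–(d): allowed.
(c)–(d): forbidden (parity, ΔL, ΔJ).
Allowed pairs: 3 of 6.

3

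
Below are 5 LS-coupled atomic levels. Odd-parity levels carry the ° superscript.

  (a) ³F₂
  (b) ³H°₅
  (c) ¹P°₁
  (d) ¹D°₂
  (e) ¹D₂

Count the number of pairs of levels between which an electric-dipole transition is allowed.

2

(a)–(b): forbidden (ΔL, ΔJ).
(a)–(c): forbidden (ΔS, ΔL).
(a)–(d): forbidden (ΔS).
(a)–(e): forbidden (parity, ΔS).
(b)–(c): forbidden (parity, ΔS, ΔL, ΔJ).
(b)–(d): forbidden (parity, ΔS, ΔL, ΔJ).
(b)–(e): forbidden (ΔS, ΔL, ΔJ).
(c)–(d): forbidden (parity).
(c)–(e): allowed.
(d)–(e): allowed.
Allowed pairs: 2 of 10.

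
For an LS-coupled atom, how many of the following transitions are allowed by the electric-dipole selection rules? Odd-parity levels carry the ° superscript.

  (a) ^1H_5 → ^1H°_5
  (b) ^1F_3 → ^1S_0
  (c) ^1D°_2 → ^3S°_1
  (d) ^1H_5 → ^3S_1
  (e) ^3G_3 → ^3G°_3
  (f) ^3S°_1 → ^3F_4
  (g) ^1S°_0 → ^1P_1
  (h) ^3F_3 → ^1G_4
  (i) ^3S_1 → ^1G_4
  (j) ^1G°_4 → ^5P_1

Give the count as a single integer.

(a) allowed
(b) forbidden (parity, ΔL, ΔJ fail)
(c) forbidden (parity, ΔS, ΔL fail)
(d) forbidden (parity, ΔS, ΔL, ΔJ fail)
(e) allowed
(f) forbidden (ΔL, ΔJ fail)
(g) allowed
(h) forbidden (parity, ΔS fail)
(i) forbidden (parity, ΔS, ΔL, ΔJ fail)
(j) forbidden (ΔS, ΔL, ΔJ fail)
Total allowed: 3 of 10.

3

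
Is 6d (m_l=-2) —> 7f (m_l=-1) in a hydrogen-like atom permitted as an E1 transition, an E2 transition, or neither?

E1

Δl = 3 − 2 = +1; l_i + l_f = 5.
Δm_l = +1.
E1 (Δl = ±1, |Δm_l| ≤ 1): satisfied.
E2 (Δl = 0,±2, l_i+l_f ≥ 2, |Δm_l| ≤ 2): not satisfied.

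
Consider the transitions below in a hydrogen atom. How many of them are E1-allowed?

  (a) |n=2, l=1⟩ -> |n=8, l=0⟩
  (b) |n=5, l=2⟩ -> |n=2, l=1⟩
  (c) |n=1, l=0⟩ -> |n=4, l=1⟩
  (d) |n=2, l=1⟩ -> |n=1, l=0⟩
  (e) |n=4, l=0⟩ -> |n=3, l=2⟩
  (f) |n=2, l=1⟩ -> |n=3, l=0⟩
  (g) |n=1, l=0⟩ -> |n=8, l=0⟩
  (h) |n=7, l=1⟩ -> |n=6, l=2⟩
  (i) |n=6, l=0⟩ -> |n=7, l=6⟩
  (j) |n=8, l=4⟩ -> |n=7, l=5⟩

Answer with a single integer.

7

(a) allowed
(b) allowed
(c) allowed
(d) allowed
(e) forbidden — Δl = +2 (E1 requires Δl = ±1)
(f) allowed
(g) forbidden — Δl = +0 (E1 requires Δl = ±1)
(h) allowed
(i) forbidden — Δl = +6 (E1 requires Δl = ±1)
(j) allowed
Total allowed: 7 of 10.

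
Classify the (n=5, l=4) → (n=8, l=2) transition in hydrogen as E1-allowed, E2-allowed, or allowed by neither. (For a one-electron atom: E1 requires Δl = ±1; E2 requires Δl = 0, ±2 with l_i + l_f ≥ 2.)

E2

Δl = 2 − 4 = -2; l_i + l_f = 6.
E1 (Δl = ±1): not satisfied.
E2 (Δl = 0,±2, l_i+l_f ≥ 2): satisfied.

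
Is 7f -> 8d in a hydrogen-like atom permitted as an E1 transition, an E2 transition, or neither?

E1

Δl = 2 − 3 = -1; l_i + l_f = 5.
E1 (Δl = ±1): satisfied.
E2 (Δl = 0,±2, l_i+l_f ≥ 2): not satisfied.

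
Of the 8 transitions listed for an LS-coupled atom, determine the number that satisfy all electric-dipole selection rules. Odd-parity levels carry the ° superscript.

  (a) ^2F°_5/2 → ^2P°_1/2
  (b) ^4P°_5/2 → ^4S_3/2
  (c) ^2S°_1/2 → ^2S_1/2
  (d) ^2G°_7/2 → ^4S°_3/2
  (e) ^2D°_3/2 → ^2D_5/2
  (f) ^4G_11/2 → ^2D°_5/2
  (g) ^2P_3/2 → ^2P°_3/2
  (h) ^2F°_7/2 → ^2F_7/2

4

(a) forbidden (parity, ΔL, ΔJ fail)
(b) allowed
(c) forbidden (ΔL fails)
(d) forbidden (parity, ΔS, ΔL, ΔJ fail)
(e) allowed
(f) forbidden (ΔS, ΔL, ΔJ fail)
(g) allowed
(h) allowed
Total allowed: 4 of 8.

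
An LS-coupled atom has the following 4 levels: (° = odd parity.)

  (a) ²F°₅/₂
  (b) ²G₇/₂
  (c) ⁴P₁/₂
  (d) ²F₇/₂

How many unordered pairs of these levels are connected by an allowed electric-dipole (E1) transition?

2

(a)–(b): allowed.
(a)–(c): forbidden (ΔS, ΔL, ΔJ).
(a)–(d): allowed.
(b)–(c): forbidden (parity, ΔS, ΔL, ΔJ).
(b)–(d): forbidden (parity).
(c)–(d): forbidden (parity, ΔS, ΔL, ΔJ).
Allowed pairs: 2 of 6.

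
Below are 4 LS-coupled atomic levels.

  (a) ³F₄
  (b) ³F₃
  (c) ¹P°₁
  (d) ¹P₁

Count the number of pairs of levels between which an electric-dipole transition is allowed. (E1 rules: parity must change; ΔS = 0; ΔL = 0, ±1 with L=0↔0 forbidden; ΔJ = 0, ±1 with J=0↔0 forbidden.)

(a)–(b): forbidden (parity).
(a)–(c): forbidden (ΔS, ΔL, ΔJ).
(a)–(d): forbidden (parity, ΔS, ΔL, ΔJ).
(b)–(c): forbidden (ΔS, ΔL, ΔJ).
(b)–(d): forbidden (parity, ΔS, ΔL, ΔJ).
(c)–(d): allowed.
Allowed pairs: 1 of 6.

1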